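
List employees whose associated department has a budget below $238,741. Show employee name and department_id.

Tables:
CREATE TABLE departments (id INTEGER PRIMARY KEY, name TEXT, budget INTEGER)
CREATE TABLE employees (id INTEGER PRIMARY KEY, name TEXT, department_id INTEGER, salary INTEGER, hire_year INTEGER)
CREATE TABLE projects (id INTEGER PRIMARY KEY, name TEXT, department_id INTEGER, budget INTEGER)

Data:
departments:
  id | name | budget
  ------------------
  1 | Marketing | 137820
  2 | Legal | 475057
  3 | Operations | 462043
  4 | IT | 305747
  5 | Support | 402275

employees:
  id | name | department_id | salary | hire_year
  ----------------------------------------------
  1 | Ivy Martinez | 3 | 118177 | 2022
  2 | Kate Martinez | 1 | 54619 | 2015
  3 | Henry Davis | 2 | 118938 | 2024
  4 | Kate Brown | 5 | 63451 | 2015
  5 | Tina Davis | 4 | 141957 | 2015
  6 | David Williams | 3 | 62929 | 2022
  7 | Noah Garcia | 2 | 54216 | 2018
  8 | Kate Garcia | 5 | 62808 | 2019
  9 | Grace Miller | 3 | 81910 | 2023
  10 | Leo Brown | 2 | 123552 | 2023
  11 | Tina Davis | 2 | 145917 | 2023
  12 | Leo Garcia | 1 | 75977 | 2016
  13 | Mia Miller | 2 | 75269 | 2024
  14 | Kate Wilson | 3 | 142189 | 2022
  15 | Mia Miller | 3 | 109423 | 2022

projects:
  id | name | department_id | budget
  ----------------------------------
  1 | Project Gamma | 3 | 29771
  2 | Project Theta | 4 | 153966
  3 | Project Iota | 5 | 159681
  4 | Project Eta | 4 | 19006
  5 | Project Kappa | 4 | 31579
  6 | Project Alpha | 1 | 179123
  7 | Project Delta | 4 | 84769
SELECT name, department_id FROM employees WHERE department_id IN (SELECT id FROM departments WHERE budget < 238741)

Execution result:
name | department_id
Kate Martinez | 1
Leo Garcia | 1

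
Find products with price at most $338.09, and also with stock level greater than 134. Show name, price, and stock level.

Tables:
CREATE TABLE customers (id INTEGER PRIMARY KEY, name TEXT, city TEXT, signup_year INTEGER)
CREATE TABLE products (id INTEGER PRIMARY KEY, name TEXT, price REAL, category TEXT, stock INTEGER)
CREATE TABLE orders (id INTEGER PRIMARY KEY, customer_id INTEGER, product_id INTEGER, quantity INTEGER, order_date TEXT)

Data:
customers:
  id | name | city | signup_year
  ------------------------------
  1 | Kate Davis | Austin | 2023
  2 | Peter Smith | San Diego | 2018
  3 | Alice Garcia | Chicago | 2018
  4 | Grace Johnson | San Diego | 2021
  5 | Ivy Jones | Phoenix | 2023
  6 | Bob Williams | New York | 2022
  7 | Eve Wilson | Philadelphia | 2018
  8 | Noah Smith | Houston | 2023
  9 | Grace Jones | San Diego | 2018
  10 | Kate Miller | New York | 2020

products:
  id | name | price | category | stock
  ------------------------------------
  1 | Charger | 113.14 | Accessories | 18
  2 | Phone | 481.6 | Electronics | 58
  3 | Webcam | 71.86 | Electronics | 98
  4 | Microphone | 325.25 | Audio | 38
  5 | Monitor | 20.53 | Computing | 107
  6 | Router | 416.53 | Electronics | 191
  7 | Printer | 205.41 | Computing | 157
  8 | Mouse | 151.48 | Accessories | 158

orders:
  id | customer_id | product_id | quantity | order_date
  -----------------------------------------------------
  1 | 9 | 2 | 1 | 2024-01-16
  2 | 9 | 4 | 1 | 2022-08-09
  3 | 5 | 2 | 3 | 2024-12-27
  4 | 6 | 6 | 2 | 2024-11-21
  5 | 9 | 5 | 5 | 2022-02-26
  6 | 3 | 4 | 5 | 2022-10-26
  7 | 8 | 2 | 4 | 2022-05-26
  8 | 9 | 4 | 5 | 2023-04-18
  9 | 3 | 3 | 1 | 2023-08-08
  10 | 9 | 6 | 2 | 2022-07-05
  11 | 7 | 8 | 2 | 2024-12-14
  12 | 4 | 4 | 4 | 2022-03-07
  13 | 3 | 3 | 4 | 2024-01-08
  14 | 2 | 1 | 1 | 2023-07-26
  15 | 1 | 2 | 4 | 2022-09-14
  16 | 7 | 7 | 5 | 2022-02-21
SELECT name, price, stock FROM products WHERE price <= 338.09 AND stock > 134

Execution result:
name | price | stock
Printer | 205.41 | 157
Mouse | 151.48 | 158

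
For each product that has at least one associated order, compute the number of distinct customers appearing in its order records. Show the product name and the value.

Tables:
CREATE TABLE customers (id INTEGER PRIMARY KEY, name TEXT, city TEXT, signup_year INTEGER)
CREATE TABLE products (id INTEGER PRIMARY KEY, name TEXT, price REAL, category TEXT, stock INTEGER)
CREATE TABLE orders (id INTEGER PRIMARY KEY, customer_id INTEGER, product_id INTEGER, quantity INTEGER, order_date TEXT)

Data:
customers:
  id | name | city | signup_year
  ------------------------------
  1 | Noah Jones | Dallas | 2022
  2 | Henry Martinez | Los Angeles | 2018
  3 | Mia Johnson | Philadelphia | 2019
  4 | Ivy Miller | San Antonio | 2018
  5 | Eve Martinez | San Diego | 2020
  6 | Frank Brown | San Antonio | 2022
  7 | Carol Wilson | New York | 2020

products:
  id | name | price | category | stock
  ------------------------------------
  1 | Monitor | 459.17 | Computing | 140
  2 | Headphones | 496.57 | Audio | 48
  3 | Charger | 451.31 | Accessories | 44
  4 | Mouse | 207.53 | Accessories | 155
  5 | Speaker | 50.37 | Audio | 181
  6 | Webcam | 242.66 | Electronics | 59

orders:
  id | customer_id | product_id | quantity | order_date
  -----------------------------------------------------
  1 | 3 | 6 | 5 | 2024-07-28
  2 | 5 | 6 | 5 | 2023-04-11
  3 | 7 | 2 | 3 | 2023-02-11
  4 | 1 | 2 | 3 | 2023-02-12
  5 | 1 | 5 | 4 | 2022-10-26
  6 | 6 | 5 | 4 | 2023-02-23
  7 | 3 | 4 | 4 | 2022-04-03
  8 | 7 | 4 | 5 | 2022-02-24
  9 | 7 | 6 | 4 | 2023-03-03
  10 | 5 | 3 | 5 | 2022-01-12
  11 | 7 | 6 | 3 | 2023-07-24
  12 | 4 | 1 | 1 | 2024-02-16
SELECT p.name, COUNT(DISTINCT c.customer_id) AS distinct_customer_count FROM orders c JOIN products p ON c.product_id = p.id GROUP BY p.id, p.name

Execution result:
name | distinct_customer_count
Monitor | 1
Headphones | 2
Charger | 1
Mouse | 2
Speaker | 2
Webcam | 3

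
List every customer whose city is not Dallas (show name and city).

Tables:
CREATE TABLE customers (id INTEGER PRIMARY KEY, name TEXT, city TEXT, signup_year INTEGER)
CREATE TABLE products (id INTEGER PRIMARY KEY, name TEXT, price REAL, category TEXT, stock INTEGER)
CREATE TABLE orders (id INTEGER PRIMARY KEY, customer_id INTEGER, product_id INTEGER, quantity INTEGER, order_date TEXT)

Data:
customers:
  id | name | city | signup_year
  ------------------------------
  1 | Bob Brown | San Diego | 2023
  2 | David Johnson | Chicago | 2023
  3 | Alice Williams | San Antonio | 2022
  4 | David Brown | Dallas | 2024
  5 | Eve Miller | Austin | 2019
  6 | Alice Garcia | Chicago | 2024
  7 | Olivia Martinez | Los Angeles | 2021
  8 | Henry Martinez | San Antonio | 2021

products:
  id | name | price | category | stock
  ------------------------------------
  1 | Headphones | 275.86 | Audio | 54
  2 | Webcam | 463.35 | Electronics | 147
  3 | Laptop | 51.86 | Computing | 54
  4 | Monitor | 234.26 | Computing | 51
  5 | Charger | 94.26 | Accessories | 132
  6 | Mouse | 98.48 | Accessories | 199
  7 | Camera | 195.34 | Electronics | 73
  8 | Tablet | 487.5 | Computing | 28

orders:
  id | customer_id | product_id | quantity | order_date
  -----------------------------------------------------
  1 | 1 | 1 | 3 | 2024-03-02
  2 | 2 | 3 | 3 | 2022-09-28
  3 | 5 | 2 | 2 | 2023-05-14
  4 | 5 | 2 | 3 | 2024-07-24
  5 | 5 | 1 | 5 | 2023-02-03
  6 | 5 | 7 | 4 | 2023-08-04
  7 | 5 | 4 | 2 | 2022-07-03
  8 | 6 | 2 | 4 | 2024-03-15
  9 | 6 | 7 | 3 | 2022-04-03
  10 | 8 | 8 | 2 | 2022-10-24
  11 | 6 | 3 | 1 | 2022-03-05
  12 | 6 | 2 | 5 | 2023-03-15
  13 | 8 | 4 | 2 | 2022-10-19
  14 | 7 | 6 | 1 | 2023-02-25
SELECT name, city FROM customers WHERE city <> 'Dallas'

Execution result:
name | city
Bob Brown | San Diego
David Johnson | Chicago
Alice Williams | San Antonio
Eve Miller | Austin
Alice Garcia | Chicago
Olivia Martinez | Los Angeles
Henry Martinez | San Antonio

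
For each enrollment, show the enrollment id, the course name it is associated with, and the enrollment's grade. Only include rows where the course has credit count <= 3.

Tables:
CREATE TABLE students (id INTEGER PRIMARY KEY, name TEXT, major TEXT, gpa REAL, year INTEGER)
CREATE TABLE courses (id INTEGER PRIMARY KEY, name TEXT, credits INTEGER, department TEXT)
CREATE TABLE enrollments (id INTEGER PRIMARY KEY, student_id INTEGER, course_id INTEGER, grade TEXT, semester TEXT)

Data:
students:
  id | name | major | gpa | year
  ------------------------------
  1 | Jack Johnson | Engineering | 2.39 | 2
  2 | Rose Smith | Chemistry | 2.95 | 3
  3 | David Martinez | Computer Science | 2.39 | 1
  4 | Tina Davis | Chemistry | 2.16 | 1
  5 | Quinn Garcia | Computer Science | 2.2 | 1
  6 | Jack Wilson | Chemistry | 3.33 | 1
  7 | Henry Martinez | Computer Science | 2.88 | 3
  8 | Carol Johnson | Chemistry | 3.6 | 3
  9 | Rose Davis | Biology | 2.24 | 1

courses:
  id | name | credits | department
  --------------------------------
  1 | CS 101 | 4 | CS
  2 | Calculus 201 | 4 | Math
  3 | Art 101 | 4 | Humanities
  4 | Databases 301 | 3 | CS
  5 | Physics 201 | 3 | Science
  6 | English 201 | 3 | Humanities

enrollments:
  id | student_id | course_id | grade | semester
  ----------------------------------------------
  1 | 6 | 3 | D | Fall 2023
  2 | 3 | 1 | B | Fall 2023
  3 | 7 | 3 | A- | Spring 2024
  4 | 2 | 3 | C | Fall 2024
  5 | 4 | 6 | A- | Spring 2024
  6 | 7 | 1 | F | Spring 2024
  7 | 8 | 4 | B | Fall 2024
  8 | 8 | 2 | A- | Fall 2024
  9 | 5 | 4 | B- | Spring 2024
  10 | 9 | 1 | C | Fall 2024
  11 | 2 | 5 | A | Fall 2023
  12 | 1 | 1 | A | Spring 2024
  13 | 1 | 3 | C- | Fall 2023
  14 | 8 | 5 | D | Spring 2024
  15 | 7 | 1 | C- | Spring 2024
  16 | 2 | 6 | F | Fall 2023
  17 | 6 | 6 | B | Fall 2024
SELECT c.id, p.name AS course, c.grade FROM enrollments c JOIN courses p ON c.course_id = p.id WHERE p.credits <= 3

Execution result:
id | course | grade
5 | English 201 | A-
7 | Databases 301 | B
9 | Databases 301 | B-
11 | Physics 201 | A
14 | Physics 201 | D
16 | English 201 | F
17 | English 201 | B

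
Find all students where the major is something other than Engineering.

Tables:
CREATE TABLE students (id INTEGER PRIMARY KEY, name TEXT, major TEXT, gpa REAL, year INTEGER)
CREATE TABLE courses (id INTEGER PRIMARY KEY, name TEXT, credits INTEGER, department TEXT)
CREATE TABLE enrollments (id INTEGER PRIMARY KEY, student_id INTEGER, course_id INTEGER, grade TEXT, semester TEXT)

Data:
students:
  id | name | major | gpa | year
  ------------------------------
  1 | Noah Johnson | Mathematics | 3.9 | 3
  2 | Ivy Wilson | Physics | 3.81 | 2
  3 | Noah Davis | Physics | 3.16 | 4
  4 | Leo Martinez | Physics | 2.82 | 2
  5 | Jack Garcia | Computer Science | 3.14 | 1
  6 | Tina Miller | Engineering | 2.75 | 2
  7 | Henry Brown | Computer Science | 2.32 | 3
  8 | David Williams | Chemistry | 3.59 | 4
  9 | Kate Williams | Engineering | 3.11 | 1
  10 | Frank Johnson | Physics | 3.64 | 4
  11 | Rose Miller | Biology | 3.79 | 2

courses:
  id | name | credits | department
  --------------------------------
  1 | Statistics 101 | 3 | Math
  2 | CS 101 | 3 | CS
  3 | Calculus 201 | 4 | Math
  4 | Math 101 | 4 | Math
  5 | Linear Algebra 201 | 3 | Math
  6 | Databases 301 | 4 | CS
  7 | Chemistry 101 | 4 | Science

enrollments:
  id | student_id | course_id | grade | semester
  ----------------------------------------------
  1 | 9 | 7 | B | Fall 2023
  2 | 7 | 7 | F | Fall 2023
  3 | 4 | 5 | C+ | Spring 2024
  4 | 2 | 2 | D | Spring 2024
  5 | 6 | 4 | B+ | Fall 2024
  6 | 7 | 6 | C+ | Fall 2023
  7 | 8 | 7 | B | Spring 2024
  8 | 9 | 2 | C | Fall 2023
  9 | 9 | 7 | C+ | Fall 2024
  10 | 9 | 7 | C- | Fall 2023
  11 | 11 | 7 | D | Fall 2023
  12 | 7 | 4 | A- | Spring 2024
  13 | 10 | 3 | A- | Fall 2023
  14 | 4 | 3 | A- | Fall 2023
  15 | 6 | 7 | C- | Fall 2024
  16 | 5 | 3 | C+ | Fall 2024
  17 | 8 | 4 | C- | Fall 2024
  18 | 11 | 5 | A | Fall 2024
SELECT name, major FROM students WHERE major <> 'Engineering'

Execution result:
name | major
Noah Johnson | Mathematics
Ivy Wilson | Physics
Noah Davis | Physics
Leo Martinez | Physics
Jack Garcia | Computer Science
Henry Brown | Computer Science
David Williams | Chemistry
Frank Johnson | Physics
Rose Miller | Biology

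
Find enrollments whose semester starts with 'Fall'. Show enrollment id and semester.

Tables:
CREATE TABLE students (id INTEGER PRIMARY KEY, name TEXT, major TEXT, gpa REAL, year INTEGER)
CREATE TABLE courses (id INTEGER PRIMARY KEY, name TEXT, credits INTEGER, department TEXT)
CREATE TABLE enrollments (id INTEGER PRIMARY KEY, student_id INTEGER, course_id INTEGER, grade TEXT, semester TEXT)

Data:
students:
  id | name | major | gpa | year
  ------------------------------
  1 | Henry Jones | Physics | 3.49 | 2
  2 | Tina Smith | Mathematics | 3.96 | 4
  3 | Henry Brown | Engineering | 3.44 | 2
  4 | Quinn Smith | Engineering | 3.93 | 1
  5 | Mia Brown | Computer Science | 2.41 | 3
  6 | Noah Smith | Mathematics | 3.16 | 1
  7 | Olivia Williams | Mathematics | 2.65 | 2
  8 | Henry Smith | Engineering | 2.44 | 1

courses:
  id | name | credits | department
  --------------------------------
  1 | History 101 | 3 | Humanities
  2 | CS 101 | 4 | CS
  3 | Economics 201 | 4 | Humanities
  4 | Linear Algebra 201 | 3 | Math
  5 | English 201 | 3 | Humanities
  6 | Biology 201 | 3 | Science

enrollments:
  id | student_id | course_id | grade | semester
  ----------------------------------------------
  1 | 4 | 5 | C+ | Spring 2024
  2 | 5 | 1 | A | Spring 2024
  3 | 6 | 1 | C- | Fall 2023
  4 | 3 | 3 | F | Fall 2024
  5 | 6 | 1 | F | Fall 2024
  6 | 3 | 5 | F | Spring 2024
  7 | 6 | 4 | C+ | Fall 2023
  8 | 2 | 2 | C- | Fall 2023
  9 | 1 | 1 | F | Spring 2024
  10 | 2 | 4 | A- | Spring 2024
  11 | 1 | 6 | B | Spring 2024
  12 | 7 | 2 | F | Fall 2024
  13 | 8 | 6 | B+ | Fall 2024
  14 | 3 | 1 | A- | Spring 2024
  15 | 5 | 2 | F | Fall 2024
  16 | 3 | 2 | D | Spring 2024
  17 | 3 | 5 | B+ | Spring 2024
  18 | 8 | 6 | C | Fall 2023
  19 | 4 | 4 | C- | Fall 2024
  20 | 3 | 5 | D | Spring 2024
SELECT id, semester FROM enrollments WHERE semester LIKE 'Fall%'

Execution result:
id | semester
3 | Fall 2023
4 | Fall 2024
5 | Fall 2024
7 | Fall 2023
8 | Fall 2023
12 | Fall 2024
13 | Fall 2024
15 | Fall 2024
18 | Fall 2023
19 | Fall 2024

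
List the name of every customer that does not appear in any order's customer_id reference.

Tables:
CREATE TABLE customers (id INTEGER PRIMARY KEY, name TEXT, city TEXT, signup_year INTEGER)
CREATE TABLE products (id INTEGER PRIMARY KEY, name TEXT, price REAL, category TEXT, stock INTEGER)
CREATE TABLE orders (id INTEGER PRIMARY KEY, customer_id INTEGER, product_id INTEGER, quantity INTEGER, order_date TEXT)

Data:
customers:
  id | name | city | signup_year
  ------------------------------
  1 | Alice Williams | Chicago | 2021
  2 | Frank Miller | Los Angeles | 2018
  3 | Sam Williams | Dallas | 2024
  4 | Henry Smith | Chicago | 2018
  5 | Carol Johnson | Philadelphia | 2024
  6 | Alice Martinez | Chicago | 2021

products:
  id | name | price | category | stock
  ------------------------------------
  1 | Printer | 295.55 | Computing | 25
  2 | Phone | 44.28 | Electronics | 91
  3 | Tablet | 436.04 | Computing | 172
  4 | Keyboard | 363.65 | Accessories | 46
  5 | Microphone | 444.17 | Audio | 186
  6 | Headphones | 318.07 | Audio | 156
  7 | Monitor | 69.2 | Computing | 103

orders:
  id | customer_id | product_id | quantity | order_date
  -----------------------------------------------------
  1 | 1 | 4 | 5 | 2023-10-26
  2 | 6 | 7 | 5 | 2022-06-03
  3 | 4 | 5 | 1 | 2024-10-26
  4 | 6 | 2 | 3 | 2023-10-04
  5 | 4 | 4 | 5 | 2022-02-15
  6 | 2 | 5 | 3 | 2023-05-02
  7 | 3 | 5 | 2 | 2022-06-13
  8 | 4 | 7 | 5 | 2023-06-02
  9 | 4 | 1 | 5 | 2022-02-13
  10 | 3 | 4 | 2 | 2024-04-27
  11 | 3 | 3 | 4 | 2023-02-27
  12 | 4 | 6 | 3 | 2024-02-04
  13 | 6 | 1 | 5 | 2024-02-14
SELECT p.name FROM customers p LEFT JOIN orders c ON c.customer_id = p.id WHERE c.id IS NULL

Execution result:
Carol Johnson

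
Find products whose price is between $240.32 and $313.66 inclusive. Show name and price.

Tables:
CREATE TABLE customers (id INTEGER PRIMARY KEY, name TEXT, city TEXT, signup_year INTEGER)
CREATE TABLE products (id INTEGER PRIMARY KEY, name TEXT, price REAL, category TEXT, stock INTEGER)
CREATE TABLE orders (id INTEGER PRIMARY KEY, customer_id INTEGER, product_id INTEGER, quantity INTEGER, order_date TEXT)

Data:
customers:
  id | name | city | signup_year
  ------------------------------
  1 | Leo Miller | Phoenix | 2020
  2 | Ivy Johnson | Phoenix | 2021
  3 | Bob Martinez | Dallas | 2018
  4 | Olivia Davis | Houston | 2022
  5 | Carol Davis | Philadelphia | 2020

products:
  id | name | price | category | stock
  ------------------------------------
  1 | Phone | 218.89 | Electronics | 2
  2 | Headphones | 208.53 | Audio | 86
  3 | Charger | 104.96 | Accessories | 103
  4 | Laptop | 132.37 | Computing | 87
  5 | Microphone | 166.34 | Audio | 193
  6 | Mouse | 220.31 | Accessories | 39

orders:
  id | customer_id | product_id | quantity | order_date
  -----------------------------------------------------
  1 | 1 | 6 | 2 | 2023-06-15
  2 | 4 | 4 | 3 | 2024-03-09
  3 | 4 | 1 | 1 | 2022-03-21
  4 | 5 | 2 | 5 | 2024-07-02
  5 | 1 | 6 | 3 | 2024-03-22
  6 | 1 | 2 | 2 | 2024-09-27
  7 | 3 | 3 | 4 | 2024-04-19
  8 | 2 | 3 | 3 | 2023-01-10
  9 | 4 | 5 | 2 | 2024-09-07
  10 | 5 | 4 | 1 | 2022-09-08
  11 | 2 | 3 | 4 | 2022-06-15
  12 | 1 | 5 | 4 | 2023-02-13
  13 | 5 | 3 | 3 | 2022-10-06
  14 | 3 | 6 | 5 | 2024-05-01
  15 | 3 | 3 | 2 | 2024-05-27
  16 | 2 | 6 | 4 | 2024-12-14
SELECT name, price FROM products WHERE price BETWEEN 240.32 AND 313.66

Execution result:
(no rows)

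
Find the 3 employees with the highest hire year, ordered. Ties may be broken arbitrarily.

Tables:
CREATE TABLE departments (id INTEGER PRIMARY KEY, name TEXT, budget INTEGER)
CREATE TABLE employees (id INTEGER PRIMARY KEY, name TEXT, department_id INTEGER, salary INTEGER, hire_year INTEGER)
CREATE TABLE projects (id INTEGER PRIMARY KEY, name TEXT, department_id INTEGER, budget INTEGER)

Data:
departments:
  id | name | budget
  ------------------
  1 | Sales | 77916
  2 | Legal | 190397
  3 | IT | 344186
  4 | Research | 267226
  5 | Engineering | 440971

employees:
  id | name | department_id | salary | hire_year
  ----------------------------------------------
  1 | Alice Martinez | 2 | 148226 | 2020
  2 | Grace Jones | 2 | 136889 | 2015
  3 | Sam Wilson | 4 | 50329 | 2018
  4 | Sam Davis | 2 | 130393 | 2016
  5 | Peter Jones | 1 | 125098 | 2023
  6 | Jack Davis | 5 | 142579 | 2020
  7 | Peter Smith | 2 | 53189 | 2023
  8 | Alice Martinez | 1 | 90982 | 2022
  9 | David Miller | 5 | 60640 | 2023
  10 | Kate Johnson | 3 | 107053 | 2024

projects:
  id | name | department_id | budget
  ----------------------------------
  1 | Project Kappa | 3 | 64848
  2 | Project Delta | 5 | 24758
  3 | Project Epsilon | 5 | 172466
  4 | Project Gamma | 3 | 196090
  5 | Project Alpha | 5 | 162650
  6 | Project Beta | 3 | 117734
SELECT name, hire_year FROM employees ORDER BY hire_year DESC LIMIT 3

Execution result:
name | hire_year
Kate Johnson | 2024
Peter Jones | 2023
Peter Smith | 2023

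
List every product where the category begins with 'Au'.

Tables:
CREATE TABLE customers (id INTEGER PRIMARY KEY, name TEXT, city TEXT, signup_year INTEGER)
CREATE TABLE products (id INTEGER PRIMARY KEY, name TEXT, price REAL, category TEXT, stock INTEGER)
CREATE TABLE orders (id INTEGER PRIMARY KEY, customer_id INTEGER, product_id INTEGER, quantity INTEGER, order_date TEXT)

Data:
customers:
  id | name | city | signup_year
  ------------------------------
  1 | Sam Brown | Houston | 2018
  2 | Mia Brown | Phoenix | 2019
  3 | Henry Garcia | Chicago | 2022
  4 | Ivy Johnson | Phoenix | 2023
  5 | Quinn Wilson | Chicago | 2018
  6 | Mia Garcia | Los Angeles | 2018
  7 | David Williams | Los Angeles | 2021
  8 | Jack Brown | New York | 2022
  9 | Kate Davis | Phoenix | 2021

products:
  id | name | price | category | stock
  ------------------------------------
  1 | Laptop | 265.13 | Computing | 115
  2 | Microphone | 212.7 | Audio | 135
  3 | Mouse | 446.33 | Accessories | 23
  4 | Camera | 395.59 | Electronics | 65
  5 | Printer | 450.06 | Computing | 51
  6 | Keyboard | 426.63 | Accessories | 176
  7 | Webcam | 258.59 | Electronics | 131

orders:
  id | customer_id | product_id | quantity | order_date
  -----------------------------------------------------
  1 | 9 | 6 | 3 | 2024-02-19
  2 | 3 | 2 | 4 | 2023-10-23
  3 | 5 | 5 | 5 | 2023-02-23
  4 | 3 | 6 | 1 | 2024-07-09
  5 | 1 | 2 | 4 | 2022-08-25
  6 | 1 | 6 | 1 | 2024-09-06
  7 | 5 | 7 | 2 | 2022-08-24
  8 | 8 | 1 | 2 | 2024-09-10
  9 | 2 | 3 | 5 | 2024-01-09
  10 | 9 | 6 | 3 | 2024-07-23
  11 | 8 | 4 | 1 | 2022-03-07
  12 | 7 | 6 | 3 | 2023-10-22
SELECT name, category FROM products WHERE category LIKE 'Au%'

Execution result:
name | category
Microphone | Audio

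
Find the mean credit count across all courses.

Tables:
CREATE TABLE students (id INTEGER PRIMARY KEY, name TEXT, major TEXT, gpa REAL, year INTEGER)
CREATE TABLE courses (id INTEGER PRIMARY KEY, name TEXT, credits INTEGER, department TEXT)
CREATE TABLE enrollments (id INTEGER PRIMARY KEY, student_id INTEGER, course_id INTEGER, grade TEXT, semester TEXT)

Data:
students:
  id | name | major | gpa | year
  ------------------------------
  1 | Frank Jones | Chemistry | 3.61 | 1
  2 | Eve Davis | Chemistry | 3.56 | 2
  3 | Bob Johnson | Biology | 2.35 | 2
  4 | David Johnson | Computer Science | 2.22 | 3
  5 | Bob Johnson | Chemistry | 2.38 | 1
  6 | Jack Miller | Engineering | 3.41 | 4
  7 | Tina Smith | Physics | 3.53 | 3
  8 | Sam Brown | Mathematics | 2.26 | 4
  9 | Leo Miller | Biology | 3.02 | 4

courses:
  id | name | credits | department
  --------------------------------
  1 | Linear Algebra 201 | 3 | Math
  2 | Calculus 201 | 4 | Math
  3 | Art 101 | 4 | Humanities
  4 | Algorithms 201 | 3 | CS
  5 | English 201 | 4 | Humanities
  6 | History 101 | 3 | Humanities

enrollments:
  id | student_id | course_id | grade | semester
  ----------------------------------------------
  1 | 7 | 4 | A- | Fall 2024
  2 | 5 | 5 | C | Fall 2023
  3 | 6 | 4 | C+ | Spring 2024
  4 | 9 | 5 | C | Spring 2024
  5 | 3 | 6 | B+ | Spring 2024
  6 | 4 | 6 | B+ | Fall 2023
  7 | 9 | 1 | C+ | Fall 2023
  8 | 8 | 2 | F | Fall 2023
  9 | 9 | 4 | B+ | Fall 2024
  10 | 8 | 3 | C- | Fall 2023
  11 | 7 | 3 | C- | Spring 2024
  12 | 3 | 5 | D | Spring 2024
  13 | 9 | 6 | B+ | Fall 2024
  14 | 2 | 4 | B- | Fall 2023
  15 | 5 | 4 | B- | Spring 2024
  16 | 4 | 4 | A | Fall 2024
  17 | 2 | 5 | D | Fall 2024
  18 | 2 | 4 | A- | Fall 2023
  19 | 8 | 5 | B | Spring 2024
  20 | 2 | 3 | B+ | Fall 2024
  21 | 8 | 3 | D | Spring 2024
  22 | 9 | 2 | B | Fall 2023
SELECT AVG(credits) FROM courses

Execution result:
3.50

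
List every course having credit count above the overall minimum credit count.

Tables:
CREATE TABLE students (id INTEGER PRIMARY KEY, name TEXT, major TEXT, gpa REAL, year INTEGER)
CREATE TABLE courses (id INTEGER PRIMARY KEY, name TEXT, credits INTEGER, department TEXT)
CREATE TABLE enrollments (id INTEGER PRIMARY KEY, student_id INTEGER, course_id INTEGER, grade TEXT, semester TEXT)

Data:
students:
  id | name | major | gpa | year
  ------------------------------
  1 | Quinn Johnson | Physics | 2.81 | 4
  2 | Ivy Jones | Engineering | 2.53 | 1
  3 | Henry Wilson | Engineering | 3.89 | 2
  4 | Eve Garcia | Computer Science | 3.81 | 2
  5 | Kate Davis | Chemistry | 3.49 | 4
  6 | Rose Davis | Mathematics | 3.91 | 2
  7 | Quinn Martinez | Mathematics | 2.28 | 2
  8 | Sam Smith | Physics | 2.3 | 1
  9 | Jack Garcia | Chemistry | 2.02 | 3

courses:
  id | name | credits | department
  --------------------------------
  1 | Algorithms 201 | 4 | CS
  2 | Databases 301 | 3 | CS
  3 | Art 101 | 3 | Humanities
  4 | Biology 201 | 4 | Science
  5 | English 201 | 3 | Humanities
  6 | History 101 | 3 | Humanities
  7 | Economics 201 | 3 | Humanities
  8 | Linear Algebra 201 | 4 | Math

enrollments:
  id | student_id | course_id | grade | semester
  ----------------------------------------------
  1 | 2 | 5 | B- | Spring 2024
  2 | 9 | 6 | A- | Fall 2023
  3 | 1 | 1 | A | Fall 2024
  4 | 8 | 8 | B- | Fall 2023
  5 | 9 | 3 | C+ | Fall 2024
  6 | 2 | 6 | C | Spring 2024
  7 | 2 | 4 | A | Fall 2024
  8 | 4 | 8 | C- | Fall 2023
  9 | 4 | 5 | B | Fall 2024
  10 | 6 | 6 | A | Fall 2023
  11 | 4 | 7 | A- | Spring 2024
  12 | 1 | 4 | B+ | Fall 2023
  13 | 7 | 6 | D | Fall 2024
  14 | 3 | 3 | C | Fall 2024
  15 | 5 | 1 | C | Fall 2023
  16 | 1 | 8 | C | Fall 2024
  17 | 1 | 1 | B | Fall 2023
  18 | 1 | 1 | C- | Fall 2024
SELECT name, credits FROM courses WHERE credits > (SELECT MIN(credits) FROM courses)

Execution result:
name | credits
Algorithms 201 | 4
Biology 201 | 4
Linear Algebra 201 | 4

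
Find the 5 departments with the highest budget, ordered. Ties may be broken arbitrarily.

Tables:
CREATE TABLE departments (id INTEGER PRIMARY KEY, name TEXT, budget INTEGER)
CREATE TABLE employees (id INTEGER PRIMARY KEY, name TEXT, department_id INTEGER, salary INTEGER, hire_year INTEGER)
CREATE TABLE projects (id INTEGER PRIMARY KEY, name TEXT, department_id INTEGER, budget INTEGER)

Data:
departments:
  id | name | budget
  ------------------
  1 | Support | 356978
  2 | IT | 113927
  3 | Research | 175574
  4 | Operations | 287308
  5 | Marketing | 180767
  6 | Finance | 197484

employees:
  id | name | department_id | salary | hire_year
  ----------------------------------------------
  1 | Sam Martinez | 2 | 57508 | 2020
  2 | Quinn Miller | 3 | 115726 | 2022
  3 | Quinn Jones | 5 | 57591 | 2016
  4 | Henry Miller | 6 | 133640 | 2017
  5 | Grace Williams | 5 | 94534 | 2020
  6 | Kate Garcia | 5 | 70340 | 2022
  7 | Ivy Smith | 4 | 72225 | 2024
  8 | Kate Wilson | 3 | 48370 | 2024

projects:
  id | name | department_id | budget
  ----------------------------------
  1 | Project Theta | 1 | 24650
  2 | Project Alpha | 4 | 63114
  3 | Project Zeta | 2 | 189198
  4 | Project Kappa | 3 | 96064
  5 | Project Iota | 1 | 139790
SELECT name, budget FROM departments ORDER BY budget DESC LIMIT 5

Execution result:
name | budget
Support | 356978
Operations | 287308
Finance | 197484
Marketing | 180767
Research | 175574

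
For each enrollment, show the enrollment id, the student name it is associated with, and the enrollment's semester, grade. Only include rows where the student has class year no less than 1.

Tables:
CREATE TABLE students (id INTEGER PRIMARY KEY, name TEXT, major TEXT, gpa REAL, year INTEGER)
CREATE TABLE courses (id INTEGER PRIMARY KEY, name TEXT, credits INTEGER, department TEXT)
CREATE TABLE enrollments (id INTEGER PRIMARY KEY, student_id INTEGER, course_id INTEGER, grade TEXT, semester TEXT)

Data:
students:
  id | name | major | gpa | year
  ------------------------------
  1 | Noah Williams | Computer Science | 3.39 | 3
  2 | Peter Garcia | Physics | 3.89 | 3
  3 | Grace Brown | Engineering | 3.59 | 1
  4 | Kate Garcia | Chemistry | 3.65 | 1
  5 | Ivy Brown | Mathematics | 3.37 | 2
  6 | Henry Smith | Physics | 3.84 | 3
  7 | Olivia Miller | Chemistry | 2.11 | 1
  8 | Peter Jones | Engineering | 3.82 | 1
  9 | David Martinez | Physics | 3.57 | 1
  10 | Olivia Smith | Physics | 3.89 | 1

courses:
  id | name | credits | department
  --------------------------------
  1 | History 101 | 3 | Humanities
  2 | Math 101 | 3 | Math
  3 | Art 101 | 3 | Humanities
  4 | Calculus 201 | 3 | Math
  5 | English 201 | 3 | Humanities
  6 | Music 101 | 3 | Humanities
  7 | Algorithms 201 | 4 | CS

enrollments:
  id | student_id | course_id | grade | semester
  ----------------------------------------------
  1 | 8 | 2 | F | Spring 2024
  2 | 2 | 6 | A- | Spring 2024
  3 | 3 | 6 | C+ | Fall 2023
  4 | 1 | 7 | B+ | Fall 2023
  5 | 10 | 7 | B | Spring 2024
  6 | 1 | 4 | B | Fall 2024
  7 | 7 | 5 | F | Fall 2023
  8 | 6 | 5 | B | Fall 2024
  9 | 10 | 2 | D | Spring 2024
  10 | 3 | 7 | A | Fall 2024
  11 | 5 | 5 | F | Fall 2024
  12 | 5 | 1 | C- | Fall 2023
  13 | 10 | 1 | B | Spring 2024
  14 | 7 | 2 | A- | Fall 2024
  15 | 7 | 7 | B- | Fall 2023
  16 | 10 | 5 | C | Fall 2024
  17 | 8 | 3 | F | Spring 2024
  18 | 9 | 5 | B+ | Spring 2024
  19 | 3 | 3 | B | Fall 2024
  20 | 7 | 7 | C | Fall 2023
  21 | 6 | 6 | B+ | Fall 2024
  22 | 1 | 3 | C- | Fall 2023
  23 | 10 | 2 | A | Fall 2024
SELECT c.id, p.name AS student, c.semester, c.grade FROM enrollments c JOIN students p ON c.student_id = p.id WHERE p.year >= 1

Execution result:
id | student | semester | grade
1 | Peter Jones | Spring 2024 | F
2 | Peter Garcia | Spring 2024 | A-
3 | Grace Brown | Fall 2023 | C+
4 | Noah Williams | Fall 2023 | B+
5 | Olivia Smith | Spring 2024 | B
6 | Noah Williams | Fall 2024 | B
7 | Olivia Miller | Fall 2023 | F
8 | Henry Smith | Fall 2024 | B
9 | Olivia Smith | Spring 2024 | D
10 | Grace Brown | Fall 2024 | A
11 | Ivy Brown | Fall 2024 | F
12 | Ivy Brown | Fall 2023 | C-
13 | Olivia Smith | Spring 2024 | B
14 | Olivia Miller | Fall 2024 | A-
15 | Olivia Miller | Fall 2023 | B-
16 | Olivia Smith | Fall 2024 | C
17 | Peter Jones | Spring 2024 | F
18 | David Martinez | Spring 2024 | B+
19 | Grace Brown | Fall 2024 | B
20 | Olivia Miller | Fall 2023 | C
21 | Henry Smith | Fall 2024 | B+
22 | Noah Williams | Fall 2023 | C-
23 | Olivia Smith | Fall 2024 | A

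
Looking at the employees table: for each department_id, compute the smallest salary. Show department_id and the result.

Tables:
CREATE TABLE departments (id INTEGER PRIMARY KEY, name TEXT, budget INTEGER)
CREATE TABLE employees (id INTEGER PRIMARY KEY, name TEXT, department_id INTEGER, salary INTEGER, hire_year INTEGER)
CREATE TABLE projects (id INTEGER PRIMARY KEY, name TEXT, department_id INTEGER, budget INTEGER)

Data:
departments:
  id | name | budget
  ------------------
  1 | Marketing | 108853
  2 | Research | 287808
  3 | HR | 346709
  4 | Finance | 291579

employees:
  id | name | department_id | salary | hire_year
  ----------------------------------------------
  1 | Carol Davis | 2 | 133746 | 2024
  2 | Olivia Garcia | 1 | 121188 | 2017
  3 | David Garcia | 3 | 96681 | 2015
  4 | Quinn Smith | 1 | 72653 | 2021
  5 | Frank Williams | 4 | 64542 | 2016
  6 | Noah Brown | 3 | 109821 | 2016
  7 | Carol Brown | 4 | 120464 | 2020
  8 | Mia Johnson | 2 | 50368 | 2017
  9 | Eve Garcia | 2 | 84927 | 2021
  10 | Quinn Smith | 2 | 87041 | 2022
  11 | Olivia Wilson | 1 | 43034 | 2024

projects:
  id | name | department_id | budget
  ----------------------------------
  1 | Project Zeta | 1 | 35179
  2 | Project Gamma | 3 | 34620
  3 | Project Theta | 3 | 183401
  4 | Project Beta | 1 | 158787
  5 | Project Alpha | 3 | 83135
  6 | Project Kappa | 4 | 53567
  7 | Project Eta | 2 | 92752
SELECT department_id, MIN(salary) AS min_salary FROM employees GROUP BY department_id

Execution result:
department_id | min_salary
1 | 43034
2 | 50368
3 | 96681
4 | 64542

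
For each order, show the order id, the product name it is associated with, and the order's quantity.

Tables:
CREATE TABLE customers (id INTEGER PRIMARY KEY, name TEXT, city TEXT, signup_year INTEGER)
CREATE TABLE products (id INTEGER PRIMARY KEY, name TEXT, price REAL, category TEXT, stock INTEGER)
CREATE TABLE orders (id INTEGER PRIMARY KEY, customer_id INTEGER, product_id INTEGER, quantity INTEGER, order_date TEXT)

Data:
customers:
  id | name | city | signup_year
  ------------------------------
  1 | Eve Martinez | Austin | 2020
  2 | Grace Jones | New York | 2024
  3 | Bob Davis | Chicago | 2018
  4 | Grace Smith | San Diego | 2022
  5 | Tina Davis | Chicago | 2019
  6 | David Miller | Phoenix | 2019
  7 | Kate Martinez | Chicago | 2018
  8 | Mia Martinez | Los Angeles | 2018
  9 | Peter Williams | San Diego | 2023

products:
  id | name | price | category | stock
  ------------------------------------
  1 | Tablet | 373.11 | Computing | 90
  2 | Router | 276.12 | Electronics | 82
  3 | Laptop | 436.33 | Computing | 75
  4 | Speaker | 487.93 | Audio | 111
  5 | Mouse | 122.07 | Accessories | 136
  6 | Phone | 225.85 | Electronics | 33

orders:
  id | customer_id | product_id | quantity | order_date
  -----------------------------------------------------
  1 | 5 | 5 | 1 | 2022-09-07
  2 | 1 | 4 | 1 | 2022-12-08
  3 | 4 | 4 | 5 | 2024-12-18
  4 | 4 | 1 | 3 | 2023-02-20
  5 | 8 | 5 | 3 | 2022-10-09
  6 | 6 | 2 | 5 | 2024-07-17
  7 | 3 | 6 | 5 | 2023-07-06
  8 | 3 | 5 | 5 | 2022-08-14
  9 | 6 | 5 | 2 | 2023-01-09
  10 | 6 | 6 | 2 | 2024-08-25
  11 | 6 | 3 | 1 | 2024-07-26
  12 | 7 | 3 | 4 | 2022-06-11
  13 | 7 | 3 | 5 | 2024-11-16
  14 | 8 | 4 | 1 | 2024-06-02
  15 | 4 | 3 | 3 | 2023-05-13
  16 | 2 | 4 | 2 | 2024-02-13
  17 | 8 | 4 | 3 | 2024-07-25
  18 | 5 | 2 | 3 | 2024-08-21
SELECT c.id, p.name AS product, c.quantity FROM orders c JOIN products p ON c.product_id = p.id

Execution result:
id | product | quantity
1 | Mouse | 1
2 | Speaker | 1
3 | Speaker | 5
4 | Tablet | 3
5 | Mouse | 3
6 | Router | 5
7 | Phone | 5
8 | Mouse | 5
9 | Mouse | 2
10 | Phone | 2
11 | Laptop | 1
12 | Laptop | 4
13 | Laptop | 5
14 | Speaker | 1
15 | Laptop | 3
16 | Speaker | 2
17 | Speaker | 3
18 | Router | 3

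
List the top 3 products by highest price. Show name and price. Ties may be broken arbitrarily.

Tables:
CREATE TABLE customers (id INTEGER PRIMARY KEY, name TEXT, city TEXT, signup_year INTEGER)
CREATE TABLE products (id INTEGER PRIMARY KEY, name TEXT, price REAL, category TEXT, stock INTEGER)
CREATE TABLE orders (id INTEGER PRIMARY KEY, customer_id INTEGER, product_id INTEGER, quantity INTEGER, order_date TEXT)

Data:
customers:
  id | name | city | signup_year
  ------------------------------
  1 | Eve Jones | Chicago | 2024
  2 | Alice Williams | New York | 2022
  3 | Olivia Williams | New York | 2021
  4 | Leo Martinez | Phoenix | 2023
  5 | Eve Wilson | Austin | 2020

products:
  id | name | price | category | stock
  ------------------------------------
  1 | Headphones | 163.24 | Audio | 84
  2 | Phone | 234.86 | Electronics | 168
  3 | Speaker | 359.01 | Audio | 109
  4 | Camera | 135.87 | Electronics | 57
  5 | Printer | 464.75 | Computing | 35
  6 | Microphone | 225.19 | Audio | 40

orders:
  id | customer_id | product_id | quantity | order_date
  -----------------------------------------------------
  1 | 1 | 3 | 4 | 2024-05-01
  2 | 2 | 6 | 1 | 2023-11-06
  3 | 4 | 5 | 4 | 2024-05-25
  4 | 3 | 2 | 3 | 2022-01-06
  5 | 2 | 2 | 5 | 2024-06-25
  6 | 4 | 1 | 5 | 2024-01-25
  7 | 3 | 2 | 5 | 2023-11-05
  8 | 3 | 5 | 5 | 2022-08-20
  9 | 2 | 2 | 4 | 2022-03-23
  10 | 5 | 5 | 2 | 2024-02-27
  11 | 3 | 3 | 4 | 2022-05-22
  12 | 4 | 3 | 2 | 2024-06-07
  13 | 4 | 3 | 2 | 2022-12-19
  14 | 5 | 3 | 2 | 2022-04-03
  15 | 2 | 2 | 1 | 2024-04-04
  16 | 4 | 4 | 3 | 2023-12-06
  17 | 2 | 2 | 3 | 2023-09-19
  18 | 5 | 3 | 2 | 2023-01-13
SELECT name, price FROM products ORDER BY price DESC LIMIT 3

Execution result:
name | price
Printer | 464.75
Speaker | 359.01
Phone | 234.86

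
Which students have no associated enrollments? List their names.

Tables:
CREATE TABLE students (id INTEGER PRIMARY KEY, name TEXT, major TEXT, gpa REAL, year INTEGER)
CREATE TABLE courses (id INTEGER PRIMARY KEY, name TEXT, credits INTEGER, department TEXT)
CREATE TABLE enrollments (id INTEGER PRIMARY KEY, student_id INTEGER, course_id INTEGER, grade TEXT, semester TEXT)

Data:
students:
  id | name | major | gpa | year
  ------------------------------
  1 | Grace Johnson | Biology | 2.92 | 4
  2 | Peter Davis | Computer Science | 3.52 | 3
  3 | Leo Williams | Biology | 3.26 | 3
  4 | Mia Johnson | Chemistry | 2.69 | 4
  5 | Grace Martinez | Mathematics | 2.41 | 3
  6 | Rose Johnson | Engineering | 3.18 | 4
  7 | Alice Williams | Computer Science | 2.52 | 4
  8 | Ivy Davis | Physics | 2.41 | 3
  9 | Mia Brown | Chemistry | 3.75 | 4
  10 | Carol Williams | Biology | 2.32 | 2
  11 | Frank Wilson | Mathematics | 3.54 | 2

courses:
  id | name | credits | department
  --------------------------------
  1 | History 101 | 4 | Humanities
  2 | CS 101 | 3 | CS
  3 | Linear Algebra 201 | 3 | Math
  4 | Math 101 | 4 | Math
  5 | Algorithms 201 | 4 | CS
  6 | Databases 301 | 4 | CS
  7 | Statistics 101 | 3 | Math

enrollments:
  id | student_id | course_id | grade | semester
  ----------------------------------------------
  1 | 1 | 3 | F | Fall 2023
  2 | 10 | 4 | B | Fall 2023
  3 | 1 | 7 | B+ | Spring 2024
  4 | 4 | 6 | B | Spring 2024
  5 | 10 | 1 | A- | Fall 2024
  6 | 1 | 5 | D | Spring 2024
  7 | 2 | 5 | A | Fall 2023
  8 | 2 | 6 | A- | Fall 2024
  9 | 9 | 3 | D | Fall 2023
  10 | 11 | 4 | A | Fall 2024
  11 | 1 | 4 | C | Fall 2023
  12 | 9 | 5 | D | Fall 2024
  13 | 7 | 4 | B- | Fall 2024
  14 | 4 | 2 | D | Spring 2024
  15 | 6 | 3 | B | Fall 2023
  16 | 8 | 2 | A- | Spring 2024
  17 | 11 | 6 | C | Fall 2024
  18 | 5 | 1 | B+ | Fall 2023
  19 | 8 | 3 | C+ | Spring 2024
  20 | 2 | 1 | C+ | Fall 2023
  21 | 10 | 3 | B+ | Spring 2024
SELECT p.name FROM students p LEFT JOIN enrollments c ON c.student_id = p.id WHERE c.id IS NULL

Execution result:
Leo Williams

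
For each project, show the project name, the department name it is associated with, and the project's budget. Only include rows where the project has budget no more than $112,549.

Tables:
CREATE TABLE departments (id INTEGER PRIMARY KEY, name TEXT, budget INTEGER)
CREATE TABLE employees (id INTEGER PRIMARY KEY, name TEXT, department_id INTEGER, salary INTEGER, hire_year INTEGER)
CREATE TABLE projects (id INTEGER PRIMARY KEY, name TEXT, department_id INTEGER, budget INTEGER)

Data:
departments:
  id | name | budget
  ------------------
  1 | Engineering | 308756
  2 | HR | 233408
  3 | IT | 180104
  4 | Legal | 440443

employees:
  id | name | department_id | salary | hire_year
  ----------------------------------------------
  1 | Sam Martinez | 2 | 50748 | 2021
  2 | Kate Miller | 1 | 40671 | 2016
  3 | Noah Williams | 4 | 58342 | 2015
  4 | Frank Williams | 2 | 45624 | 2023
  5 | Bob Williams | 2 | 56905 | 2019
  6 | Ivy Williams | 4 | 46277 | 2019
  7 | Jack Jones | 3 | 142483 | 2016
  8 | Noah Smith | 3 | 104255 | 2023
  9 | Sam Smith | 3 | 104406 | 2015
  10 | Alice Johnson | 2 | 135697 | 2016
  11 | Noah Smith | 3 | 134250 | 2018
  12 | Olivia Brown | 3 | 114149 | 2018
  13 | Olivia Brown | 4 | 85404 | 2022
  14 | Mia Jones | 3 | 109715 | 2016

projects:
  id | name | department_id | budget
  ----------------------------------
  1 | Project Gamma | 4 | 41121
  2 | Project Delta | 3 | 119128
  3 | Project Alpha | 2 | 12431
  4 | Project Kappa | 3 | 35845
SELECT c.name, p.name AS department, c.budget FROM projects c JOIN departments p ON c.department_id = p.id WHERE c.budget <= 112549

Execution result:
name | department | budget
Project Gamma | Legal | 41121
Project Alpha | HR | 12431
Project Kappa | IT | 35845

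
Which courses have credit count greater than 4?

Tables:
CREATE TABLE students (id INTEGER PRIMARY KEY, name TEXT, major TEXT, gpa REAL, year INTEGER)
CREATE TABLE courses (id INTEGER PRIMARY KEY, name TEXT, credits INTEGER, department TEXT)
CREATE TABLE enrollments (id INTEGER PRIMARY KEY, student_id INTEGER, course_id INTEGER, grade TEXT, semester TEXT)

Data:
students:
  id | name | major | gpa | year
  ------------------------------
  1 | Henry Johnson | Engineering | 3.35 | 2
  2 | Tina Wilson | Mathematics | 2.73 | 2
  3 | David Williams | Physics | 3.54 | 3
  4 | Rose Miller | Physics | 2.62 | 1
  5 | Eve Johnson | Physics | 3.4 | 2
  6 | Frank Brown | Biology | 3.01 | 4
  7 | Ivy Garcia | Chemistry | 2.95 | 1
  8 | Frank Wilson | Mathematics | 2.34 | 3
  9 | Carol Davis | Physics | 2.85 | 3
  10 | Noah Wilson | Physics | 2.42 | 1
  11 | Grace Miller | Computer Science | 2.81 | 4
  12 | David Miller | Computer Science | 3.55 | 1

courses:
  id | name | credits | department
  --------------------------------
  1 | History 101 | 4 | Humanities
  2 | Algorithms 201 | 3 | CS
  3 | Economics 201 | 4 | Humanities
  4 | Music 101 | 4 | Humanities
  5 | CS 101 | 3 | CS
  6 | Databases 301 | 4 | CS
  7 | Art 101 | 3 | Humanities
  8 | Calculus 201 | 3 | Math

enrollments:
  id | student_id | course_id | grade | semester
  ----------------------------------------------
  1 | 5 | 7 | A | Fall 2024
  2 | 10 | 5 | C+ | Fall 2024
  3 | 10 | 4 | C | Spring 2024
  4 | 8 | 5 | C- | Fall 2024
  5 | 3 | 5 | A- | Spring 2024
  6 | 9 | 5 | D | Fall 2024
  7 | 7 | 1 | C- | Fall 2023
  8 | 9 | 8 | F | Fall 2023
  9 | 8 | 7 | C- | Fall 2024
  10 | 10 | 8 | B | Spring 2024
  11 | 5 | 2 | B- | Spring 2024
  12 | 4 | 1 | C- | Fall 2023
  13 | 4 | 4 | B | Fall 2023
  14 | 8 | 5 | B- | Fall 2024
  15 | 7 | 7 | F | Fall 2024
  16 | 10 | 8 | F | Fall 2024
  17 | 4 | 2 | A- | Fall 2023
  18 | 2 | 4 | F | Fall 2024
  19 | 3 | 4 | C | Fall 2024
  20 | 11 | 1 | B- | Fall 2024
SELECT name, credits FROM courses WHERE credits > 4

Execution result:
(no rows)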